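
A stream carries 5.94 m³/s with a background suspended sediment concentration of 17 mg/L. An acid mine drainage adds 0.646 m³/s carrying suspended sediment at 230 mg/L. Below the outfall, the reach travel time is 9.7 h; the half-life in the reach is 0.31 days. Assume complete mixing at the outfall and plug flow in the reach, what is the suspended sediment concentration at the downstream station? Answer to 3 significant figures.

Conservation of mass: C = (5.940·17.00 + 0.6460·230.0) / 6.586 = 249.6/6.586 = 37.89 mg/L.
Half-life 0.31 d → k = ln 2 / 0.31 = 2.236 d⁻¹.
First-order decay: C = 37.89·exp(−k·t) = 37.89·0.4051 = 15.35 mg/L.

15.3 mg/L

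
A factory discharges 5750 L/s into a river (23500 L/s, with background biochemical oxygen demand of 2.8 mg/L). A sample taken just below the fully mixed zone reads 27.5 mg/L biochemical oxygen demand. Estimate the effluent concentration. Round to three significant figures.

Mass balance: 23500·2.800 + 5750·Cₑ = 29250·27.50
→ Cₑ = (29250·27.50 − 23500·2.800) / 5750 = 128.4 mg/L.

128 mg/L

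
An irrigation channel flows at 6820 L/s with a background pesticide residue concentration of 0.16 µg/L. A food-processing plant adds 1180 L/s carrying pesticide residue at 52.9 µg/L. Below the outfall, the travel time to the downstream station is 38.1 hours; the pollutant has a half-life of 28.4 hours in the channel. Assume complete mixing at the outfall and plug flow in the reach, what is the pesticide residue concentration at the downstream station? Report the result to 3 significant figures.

Mixed concentration C = ΣQC/ΣQ = (6820·0.1600 + 1180·52.90) / 8000 = 63510/8000 = 7.939 µg/L.
Half-life 28.4 h → k = ln 2 / 28.4 = 0.02441 h⁻¹ = 0.5858 d⁻¹.
Applying C = C₀e^(−kt): 7.939 × 0.3946 = 3.133 µg/L.

3.13 µg/L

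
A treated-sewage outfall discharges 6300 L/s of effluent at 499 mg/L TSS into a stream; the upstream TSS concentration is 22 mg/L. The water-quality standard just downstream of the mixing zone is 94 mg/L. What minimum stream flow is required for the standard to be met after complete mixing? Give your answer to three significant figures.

35400 L/s

Set C_mix = 94: (Q·22.00 + 6300·499.0) / (Q + 6300) = 94
→ Q = 6300·(499.0 − 94)/(94 − 22.00) = 35440 L/s.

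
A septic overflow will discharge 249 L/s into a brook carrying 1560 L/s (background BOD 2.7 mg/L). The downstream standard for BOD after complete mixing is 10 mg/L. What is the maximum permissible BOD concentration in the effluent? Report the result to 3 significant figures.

At the limit, (Qr·Cr + Qe·Cₑ)/(Qr + Qe) = 10:
Cₑ = (1809·10 − 1560·2.700) / 249.0 = 55.73 mg/L.

55.7 mg/L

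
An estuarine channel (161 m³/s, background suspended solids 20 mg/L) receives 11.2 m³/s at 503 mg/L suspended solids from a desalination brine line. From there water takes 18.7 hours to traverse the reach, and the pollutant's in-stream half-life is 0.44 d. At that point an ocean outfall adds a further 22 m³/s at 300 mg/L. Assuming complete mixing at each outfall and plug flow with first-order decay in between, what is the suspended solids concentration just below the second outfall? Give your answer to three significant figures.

47.3 mg/L

Flow-weighted average: C = (161.0·20.00 + 11.20·503.0) / 172.2 = 8854/172.2 = 51.41 mg/L; combined flow 172.2 m³/s.
Half-life 0.44 d → k = ln 2 / 0.44 = 1.575 d⁻¹.
Decay over the reach: 51.41·exp(−kt) = 51.41·0.2930 = 15.07 mg/L.
At the second outfall, C = (172.2·15.07 + 22.00·300.0) / (172.2 + 22.00) = 47.35 mg/L.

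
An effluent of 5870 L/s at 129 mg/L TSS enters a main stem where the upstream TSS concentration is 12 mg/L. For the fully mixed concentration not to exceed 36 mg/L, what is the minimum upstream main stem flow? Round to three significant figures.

Set C_mix = 36: (Q·12.00 + 5870·129.0) / (Q + 5870) = 36
→ Q = 5870·(129.0 − 36)/(36 − 12.00) = 22750 L/s.

22700 L/s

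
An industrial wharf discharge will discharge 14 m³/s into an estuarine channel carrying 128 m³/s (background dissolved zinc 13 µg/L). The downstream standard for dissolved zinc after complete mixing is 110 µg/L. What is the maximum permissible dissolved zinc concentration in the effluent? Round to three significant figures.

At the limit, (Qr·Cr + Qe·Cₑ)/(Qr + Qe) = 110:
Cₑ = (142.0·110 − 128.0·13.00) / 14.00 = 996.9 µg/L.

997 µg/L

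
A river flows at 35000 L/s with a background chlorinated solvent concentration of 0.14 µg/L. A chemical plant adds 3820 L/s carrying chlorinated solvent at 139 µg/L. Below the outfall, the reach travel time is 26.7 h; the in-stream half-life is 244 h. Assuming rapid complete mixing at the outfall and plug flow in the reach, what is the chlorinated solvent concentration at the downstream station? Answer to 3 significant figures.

Mixed concentration C = ΣQC/ΣQ = (35000·0.1400 + 3820·139.0) / 38820 = 535900/38820 = 13.80 µg/L.
Half-life 244 h → k = ln 2 / 244 = 0.002841 h⁻¹ = 0.06818 d⁻¹.
Applying C = C₀e^(−kt): 13.80 × 0.9270 = 12.80 µg/L.

12.8 µg/L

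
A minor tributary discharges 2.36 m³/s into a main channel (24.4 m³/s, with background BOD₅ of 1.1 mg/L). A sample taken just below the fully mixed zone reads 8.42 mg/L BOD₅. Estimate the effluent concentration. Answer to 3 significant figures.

Mass balance: 24.40·1.100 + 2.360·Cₑ = 26.76·8.420
→ Cₑ = (26.76·8.420 − 24.40·1.100) / 2.360 = 84.10 mg/L.

84.1 mg/L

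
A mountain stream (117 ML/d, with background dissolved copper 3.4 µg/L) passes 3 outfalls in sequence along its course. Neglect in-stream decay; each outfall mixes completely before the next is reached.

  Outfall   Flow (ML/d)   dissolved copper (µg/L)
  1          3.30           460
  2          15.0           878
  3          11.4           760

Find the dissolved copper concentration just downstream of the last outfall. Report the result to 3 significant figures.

162 µg/L

After outfall 1: Q = 117.0 + 3.300 = 120.3 ML/d; C = (117.0·3.400 + 3.300·460.0)/120.3 = 15.93 µg/L.
After outfall 2: Q = 120.3 + 15.00 = 135.3 ML/d; C = (120.3·15.93 + 15.00·878.0)/135.3 = 111.5 µg/L.
After outfall 3: Q = 135.3 + 11.40 = 146.7 ML/d; C = (135.3·111.5 + 11.40·760.0)/146.7 = 161.9 µg/L.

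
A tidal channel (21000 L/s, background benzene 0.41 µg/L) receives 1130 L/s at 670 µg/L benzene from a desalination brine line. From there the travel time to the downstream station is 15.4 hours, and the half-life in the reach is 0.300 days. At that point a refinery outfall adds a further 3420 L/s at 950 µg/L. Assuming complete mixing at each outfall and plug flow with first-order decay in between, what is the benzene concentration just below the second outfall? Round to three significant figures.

134 µg/L

Mixed concentration C = ΣQC/ΣQ = (21000·0.4100 + 1130·670.0) / 22130 = 765700/22130 = 34.60 µg/L; combined flow 22130 L/s.
Half-life 0.300 d → k = ln 2 / 0.300 = 2.310 d⁻¹.
Decay over the reach: 34.60·exp(−kt) = 34.60·0.2271 = 7.856 µg/L.
Second outfall: C = (22130·7.856 + 3420·950.0)/25550 = 134.0 µg/L.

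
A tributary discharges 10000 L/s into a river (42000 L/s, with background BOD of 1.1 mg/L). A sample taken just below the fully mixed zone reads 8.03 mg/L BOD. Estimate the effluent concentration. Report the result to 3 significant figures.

Mass balance: 42000·1.100 + 10000·Cₑ = 52000·8.030
→ Cₑ = (52000·8.030 − 42000·1.100) / 10000 = 37.14 mg/L.

37.1 mg/L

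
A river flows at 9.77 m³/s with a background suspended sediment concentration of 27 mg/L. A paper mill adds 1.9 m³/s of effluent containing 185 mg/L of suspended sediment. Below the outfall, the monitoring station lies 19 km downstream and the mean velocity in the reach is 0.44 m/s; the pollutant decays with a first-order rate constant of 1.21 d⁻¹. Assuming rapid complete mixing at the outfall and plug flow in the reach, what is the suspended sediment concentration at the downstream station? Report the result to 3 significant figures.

After mixing, C = (9.770·27.00 + 1.900·185.0) / 11.67 = 615.3/11.67 = 52.72 mg/L.
Travel time t = 19·1000 / 0.44 = 43180 s = 11.99 h.
After decay, C = 52.72 × e^(−kt) = 52.72 × 0.5462 = 28.80 mg/L.

28.8 mg/L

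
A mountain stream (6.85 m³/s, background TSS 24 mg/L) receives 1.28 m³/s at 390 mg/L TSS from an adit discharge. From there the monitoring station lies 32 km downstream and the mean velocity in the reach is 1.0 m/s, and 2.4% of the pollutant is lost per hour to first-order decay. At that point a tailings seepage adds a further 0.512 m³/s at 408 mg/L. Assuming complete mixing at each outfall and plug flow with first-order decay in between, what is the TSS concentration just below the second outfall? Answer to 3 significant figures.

86.0 mg/L

Mixed concentration C = ΣQC/ΣQ = (6.850·24.00 + 1.280·390.0) / 8.130 = 663.6/8.130 = 81.62 mg/L; combined flow 8.130 m³/s.
Travel time t = 32·1000 / 1.0 = 32000 s = 8.889 h.
2.4%/h lost → k = −ln(1 − 0.024) = 0.02429 h⁻¹.
Applying C = C₀e^(−kt): 81.62 × 0.8058 = 65.77 mg/L.
Second outfall: C = (8.130·65.77 + 0.5120·408.0)/8.642 = 86.05 mg/L.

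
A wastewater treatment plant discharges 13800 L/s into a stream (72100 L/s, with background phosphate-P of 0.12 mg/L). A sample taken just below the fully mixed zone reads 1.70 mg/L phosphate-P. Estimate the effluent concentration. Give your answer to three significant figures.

Mass balance: 72100·0.1200 + 13800·Cₑ = 85900·1.700
→ Cₑ = (85900·1.700 − 72100·0.1200) / 13800 = 9.955 mg/L.

9.95 mg/L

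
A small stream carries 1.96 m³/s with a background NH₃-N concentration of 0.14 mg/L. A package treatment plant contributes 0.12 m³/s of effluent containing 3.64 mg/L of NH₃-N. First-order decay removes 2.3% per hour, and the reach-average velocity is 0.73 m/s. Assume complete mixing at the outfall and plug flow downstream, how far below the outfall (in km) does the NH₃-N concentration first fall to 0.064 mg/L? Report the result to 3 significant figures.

Mass balance: C = (1.960·0.1400 + 0.1200·3.640) / 2.080 = 0.7112/2.080 = 0.3419 mg/L.
2.3%/h lost → k = −ln(1 − 0.023) = 0.02327 h⁻¹.
Set 0.3419·exp(−k·t) = 0.064 → t = ln(0.3419/0.064)/k = 259300 s = 72.02 h.
Distance = v·t = 0.73·259300 = 189300 m = 189.3 km.

189 km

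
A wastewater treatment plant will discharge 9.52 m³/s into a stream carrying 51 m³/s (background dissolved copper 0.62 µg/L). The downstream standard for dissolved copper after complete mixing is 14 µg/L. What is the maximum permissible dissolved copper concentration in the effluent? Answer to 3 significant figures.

At the limit, (Qr·Cr + Qe·Cₑ)/(Qr + Qe) = 14:
Cₑ = (60.52·14 − 51.00·0.6200) / 9.520 = 85.68 µg/L.

85.7 µg/L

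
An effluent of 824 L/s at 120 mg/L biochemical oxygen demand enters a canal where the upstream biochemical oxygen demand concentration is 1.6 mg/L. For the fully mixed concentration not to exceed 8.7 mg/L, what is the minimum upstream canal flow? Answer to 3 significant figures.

Set C_mix = 8.7: (Q·1.600 + 824.0·120.0) / (Q + 824.0) = 8.7
→ Q = 824.0·(120.0 − 8.7)/(8.7 − 1.600) = 12920 L/s.

12900 L/s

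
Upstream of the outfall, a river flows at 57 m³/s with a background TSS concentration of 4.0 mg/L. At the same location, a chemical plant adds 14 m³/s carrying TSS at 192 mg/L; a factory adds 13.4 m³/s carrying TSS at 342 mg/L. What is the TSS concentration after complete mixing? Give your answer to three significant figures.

Mixed concentration C = ΣQC/ΣQ = (57.00·4.000 + 14.00·192.0 + 13.40·342.0) / 84.40 = 7499/84.40 = 88.85 mg/L.

88.8 mg/L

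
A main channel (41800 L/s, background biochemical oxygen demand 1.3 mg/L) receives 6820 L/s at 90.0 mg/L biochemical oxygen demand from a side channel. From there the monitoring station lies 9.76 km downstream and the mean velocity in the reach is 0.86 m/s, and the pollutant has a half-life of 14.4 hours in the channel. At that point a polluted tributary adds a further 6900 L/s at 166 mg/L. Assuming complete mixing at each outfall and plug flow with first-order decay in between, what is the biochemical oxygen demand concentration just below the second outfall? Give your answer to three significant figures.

31.0 mg/L

Mixed concentration C = ΣQC/ΣQ = (41800·1.300 + 6820·90.00) / 48620 = 668100/48620 = 13.74 mg/L; combined flow 48620 L/s.
Travel time t = 9.76·1000 / 0.86 = 11350 s = 3.152 h.
Half-life 14.4 h → k = ln 2 / 14.4 = 0.04814 h⁻¹ = 1.155 d⁻¹.
Applying C = C₀e^(−kt): 13.74 × 0.8592 = 11.81 mg/L.
Second outfall: C = (48620·11.81 + 6900·166.0)/55520 = 30.97 mg/L.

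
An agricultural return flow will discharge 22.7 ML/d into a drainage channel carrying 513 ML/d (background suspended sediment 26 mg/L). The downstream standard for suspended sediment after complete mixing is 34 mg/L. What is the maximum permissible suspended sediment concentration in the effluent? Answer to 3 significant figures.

215 mg/L

At the limit, (Qr·Cr + Qe·Cₑ)/(Qr + Qe) = 34:
Cₑ = (535.7·34 − 513.0·26.00) / 22.70 = 214.8 mg/L.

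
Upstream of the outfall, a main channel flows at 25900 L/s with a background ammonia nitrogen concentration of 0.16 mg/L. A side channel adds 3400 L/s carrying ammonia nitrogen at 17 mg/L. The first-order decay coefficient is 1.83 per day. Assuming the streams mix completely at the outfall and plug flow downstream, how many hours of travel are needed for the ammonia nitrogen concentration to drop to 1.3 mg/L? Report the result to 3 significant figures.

6.38 h

Conservation of mass: C = (25900·0.1600 + 3400·17.00) / 29300 = 61940/29300 = 2.114 mg/L.
2.114·exp(−k·t) = 1.3 → t = ln(2.114/1.3)/k = 22960 s = 6.377 h.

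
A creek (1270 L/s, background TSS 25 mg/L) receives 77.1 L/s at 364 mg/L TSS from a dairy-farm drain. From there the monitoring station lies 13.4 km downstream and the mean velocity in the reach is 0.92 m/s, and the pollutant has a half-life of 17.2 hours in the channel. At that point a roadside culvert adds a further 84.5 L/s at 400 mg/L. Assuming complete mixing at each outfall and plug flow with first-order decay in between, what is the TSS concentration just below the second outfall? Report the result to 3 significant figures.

Mass balance: C = (1270·25.00 + 77.10·364.0) / 1347 = 59810/1347 = 44.40 mg/L; combined flow 1347 L/s.
Travel time t = 13.4·1000 / 0.92 = 14570 s = 4.046 h.
Half-life 17.2 h → k = ln 2 / 17.2 = 0.04030 h⁻¹ = 0.9672 d⁻¹.
First-order decay: C = 44.40·exp(−k·t) = 44.40·0.8496 = 37.72 mg/L.
At the second outfall, C = (1347·37.72 + 84.50·400.0) / (1347 + 84.50) = 59.11 mg/L.

59.1 mg/L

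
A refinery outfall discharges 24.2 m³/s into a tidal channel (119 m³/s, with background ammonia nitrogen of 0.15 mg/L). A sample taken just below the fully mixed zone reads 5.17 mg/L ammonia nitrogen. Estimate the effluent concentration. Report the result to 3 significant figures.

29.9 mg/L

Mass balance: 119.0·0.1500 + 24.20·Cₑ = 143.2·5.170
→ Cₑ = (143.2·5.170 − 119.0·0.1500) / 24.20 = 29.86 mg/L.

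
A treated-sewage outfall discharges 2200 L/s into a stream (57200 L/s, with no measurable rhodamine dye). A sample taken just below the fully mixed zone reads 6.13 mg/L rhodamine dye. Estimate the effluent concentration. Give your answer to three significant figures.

166 mg/L

Mass balance: 57200·0 + 2200·Cₑ = 59400·6.130
→ Cₑ = (59400·6.130 − 57200·0) / 2200 = 165.5 mg/L.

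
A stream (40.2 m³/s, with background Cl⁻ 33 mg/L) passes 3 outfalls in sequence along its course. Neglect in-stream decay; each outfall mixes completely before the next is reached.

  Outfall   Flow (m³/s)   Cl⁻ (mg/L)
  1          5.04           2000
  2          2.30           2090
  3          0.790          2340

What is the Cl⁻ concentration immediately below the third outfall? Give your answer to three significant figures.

374 mg/L

Outfall 1: combined Q = 45.24 m³/s; C = (40.20·33.00 + 5.040·2000)/45.24 = 252.1 mg/L.
Outfall 2: combined Q = 47.54 m³/s; C = (45.24·252.1 + 2.300·2090)/47.54 = 341.1 mg/L.
Outfall 3: combined Q = 48.33 m³/s; C = (47.54·341.1 + 0.7900·2340)/48.33 = 373.7 mg/L.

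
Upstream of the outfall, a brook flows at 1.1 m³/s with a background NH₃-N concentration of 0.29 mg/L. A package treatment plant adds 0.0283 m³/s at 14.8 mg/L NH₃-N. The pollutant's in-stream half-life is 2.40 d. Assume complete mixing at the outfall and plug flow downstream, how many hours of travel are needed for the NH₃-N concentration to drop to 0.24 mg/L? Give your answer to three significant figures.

Conservation of mass: C = (1.100·0.2900 + 0.02830·14.80) / 1.128 = 0.7378/1.128 = 0.6539 mg/L.
Half-life 2.40 d → k = ln 2 / 2.40 = 0.2888 d⁻¹.
0.6539·exp(−k·t) = 0.24 → t = ln(0.6539/0.24)/k = 299900 s = 83.30 h.

83.3 h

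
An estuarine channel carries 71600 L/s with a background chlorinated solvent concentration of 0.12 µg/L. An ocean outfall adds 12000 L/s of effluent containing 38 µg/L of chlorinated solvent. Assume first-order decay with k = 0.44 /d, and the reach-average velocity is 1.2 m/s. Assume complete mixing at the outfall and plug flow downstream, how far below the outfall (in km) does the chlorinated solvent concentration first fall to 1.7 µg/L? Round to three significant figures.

279 km

Conservation of mass: C = (71600·0.1200 + 12000·38.00) / 83600 = 464600/83600 = 5.557 µg/L.
Set 5.557·exp(−k·t) = 1.7 → t = ln(5.557/1.7)/k = 232600 s = 64.61 h.
Distance = v·t = 1.2·232600 = 279100 m = 279.1 km.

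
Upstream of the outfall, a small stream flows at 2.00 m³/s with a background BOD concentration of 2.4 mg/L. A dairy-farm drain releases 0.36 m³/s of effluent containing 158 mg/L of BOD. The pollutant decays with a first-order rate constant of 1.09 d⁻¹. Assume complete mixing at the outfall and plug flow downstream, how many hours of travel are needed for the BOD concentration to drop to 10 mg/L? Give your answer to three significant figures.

21.2 h

After mixing, C = (2.000·2.400 + 0.3600·158.0) / 2.360 = 61.68/2.360 = 26.14 mg/L.
26.14·exp(−k·t) = 10 → t = ln(26.14/10)/k = 76150 s = 21.15 h.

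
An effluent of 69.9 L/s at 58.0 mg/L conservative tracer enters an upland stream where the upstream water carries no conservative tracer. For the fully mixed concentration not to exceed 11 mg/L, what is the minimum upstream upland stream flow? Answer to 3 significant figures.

Set C_mix = 11: (Q·0 + 69.90·58.00) / (Q + 69.90) = 11
→ Q = 69.90·(58.00 − 11)/(11 − 0) = 298.7 L/s.

299 L/s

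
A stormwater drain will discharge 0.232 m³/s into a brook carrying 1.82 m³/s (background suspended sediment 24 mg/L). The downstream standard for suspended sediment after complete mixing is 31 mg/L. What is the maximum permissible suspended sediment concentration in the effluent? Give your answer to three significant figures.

At the limit, (Qr·Cr + Qe·Cₑ)/(Qr + Qe) = 31:
Cₑ = (2.052·31 − 1.820·24.00) / 0.2320 = 85.91 mg/L.

85.9 mg/L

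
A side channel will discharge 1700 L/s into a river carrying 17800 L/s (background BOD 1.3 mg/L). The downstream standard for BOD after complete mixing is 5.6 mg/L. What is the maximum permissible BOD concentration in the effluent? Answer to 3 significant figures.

At the limit, (Qr·Cr + Qe·Cₑ)/(Qr + Qe) = 5.6:
Cₑ = (19500·5.6 − 17800·1.300) / 1700 = 50.62 mg/L.

50.6 mg/L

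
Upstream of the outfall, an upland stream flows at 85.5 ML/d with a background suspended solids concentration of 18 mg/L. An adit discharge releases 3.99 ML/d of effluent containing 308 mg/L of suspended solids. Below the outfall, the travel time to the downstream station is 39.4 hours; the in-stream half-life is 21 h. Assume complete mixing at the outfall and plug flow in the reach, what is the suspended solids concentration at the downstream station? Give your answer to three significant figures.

Flow-weighted average: C = (85.50·18.00 + 3.990·308.0) / 89.49 = 2768/89.49 = 30.93 mg/L.
Half-life 21 h → k = ln 2 / 21 = 0.03301 h⁻¹ = 0.7922 d⁻¹.
First-order decay: C = 30.93·exp(−k·t) = 30.93·0.2724 = 8.425 mg/L.

8.43 mg/L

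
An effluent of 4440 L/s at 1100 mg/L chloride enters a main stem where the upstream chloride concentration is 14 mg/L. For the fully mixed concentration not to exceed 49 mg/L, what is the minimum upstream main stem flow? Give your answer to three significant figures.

133000 L/s

Set C_mix = 49: (Q·14.00 + 4440·1100) / (Q + 4440) = 49
→ Q = 4440·(1100 − 49)/(49 − 14.00) = 133300 L/s.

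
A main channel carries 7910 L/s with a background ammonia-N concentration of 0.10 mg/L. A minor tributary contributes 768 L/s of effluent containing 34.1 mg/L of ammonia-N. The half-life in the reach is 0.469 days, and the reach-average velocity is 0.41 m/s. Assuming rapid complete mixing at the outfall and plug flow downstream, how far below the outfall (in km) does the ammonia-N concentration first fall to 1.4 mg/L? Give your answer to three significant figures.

19.1 km

Flow-weighted average: C = (7910·0.1000 + 768.0·34.10) / 8678 = 26980/8678 = 3.109 mg/L.
Half-life 0.469 d → k = ln 2 / 0.469 = 1.478 d⁻¹.
Set 3.109·exp(−k·t) = 1.4 → t = ln(3.109/1.4)/k = 46640 s = 12.96 h.
Distance = v·t = 0.41·46640 = 19120 m = 19.12 km.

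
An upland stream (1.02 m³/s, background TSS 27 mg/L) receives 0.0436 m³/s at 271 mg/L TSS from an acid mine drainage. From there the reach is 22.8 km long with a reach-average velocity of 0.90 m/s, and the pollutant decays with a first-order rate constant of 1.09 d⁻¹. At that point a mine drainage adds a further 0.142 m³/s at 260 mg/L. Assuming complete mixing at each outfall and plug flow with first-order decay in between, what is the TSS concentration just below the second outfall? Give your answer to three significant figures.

Mixed concentration C = ΣQC/ΣQ = (1.020·27.00 + 0.04360·271.0) / 1.064 = 39.36/1.064 = 37.00 mg/L; combined flow 1.064 m³/s.
Travel time t = 22.8·1000 / 0.90 = 25330 s = 7.037 h.
First-order decay: C = 37.00·exp(−k·t) = 37.00·0.7264 = 26.88 mg/L.
At the second outfall, C = (1.064·26.88 + 0.1420·260.0) / (1.064 + 0.1420) = 54.34 mg/L.

54.3 mg/L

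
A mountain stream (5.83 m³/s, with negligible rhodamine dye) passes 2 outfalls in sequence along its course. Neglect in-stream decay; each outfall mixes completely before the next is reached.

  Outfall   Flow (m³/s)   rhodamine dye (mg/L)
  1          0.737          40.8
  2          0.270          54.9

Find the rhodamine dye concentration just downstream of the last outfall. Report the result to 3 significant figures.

Below outfall 1: Q → 6.567 m³/s, C = (5.830·0 + 0.7370·40.80)/6.567 = 4.579 mg/L.
Below outfall 2: Q → 6.837 m³/s, C = (6.567·4.579 + 0.2700·54.90)/6.837 = 6.566 mg/L.

6.57 mg/L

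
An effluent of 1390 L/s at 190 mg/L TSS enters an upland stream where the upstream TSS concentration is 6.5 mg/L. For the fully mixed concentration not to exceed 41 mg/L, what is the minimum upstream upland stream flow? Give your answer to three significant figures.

Set C_mix = 41: (Q·6.500 + 1390·190.0) / (Q + 1390) = 41
→ Q = 1390·(190.0 − 41)/(41 − 6.500) = 6003 L/s.

6000 L/s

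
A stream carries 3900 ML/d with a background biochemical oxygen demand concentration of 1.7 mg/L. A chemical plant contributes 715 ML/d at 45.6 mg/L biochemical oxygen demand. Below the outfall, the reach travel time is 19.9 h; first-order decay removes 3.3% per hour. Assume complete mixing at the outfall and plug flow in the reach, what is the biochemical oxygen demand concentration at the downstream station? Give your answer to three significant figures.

Mass balance: C = (3900·1.700 + 715.0·45.60) / 4615 = 39230/4615 = 8.501 mg/L.
3.3%/h lost → k = −ln(1 − 0.033) = 0.03356 h⁻¹.
First-order decay: C = 8.501·exp(−k·t) = 8.501·0.5128 = 4.360 mg/L.

4.36 mg/L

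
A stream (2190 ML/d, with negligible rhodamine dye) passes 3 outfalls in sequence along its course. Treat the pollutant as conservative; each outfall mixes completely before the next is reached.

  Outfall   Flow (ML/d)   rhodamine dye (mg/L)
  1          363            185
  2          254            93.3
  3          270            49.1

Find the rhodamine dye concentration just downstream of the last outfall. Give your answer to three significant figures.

After outfall 1: Q = 2190 + 363.0 = 2553 ML/d; C = (2190·0 + 363.0·185.0)/2553 = 26.30 mg/L.
After outfall 2: Q = 2553 + 254.0 = 2807 ML/d; C = (2553·26.30 + 254.0·93.30)/2807 = 32.37 mg/L.
After outfall 3: Q = 2807 + 270.0 = 3077 ML/d; C = (2807·32.37 + 270.0·49.10)/3077 = 33.83 mg/L.

33.8 mg/L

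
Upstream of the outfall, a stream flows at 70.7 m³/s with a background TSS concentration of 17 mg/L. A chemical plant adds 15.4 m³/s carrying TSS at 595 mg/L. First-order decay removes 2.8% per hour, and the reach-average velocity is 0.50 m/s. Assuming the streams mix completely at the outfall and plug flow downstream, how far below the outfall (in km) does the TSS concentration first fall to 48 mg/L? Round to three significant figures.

Mixed concentration C = ΣQC/ΣQ = (70.70·17.00 + 15.40·595.0) / 86.10 = 10360/86.10 = 120.4 mg/L.
2.8%/h lost → k = −ln(1 − 0.028) = 0.02840 h⁻¹.
Set 120.4·exp(−k·t) = 48 → t = ln(120.4/48)/k = 116600 s = 32.38 h.
Distance = v·t = 0.50·116600 = 58280 m = 58.28 km.

58.3 km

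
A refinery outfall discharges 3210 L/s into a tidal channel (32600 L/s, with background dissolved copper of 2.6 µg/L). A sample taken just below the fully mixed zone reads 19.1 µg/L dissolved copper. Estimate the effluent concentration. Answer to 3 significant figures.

187 µg/L

Mass balance: 32600·2.600 + 3210·Cₑ = 35810·19.10
→ Cₑ = (35810·19.10 − 32600·2.600) / 3210 = 186.7 µg/L.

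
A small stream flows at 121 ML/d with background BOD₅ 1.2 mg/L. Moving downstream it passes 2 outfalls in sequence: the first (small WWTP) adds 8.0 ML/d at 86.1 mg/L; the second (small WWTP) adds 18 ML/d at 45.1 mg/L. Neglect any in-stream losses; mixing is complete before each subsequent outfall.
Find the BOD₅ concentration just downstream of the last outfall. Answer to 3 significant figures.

Below outfall 1: Q → 129.0 ML/d, C = (121.0·1.200 + 8.000·86.10)/129.0 = 6.465 mg/L.
Below outfall 2: Q → 147.0 ML/d, C = (129.0·6.465 + 18.00·45.10)/147.0 = 11.20 mg/L.

11.2 mg/L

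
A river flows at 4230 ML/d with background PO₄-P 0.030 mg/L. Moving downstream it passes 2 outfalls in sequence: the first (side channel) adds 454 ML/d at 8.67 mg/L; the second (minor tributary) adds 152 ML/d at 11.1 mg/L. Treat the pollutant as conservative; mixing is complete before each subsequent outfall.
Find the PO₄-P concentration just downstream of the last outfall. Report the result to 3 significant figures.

Below outfall 1: Q → 4684 ML/d, C = (4230·0.03000 + 454.0·8.670)/4684 = 0.8674 mg/L.
Below outfall 2: Q → 4836 ML/d, C = (4684·0.8674 + 152.0·11.10)/4836 = 1.189 mg/L.

1.19 mg/L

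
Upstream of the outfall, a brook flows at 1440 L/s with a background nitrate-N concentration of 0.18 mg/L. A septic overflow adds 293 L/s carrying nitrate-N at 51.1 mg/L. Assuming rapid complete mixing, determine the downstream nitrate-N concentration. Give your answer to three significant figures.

8.79 mg/L

After mixing, C = (1440·0.1800 + 293.0·51.10) / 1733 = 15230/1733 = 8.789 mg/L.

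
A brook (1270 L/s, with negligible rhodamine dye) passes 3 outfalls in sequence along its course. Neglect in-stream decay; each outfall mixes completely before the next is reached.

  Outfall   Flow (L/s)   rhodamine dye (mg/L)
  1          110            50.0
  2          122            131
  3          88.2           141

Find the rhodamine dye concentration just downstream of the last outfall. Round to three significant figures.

21.3 mg/L

Outfall 1: combined Q = 1380 L/s; C = (1270·0 + 110.0·50.00)/1380 = 3.986 mg/L.
Outfall 2: combined Q = 1502 L/s; C = (1380·3.986 + 122.0·131.0)/1502 = 14.30 mg/L.
Outfall 3: combined Q = 1590 L/s; C = (1502·14.30 + 88.20·141.0)/1590 = 21.33 mg/L.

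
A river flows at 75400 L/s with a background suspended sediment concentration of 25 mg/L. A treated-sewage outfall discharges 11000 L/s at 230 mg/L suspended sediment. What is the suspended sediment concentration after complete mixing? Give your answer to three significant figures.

51.1 mg/L

After mixing, C = (75400·25.00 + 11000·230.0) / 86400 = 4415000/86400 = 51.10 mg/L.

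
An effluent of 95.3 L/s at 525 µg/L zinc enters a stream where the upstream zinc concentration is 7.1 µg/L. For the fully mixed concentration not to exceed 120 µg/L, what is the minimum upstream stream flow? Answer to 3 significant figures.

342 L/s

Set C_mix = 120: (Q·7.100 + 95.30·525.0) / (Q + 95.30) = 120
→ Q = 95.30·(525.0 − 120)/(120 − 7.100) = 341.9 L/s.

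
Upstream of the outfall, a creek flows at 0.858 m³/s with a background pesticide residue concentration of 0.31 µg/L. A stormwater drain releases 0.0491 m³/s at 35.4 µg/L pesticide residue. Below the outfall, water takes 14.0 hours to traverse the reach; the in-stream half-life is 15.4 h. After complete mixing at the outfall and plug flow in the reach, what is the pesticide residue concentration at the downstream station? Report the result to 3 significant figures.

Mass balance: C = (0.8580·0.3100 + 0.04910·35.40) / 0.9071 = 2.004/0.9071 = 2.209 µg/L.
Half-life 15.4 h → k = ln 2 / 15.4 = 0.04501 h⁻¹ = 1.080 d⁻¹.
First-order decay: C = 2.209·exp(−k·t) = 2.209·0.5325 = 1.177 µg/L.

1.18 µg/L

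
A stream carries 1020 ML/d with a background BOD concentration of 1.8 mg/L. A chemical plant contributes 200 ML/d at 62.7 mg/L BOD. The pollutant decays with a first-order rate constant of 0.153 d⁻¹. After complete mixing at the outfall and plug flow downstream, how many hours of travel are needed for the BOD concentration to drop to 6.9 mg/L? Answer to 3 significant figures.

After mixing, C = (1020·1.800 + 200.0·62.70) / 1220 = 14380/1220 = 11.78 mg/L.
11.78·exp(−k·t) = 6.9 → t = ln(11.78/6.9)/k = 302200 s = 83.95 h.

84.0 h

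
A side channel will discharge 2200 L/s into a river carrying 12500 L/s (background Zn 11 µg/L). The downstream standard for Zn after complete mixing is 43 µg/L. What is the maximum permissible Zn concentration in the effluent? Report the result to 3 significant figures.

At the limit, (Qr·Cr + Qe·Cₑ)/(Qr + Qe) = 43:
Cₑ = (14700·43 − 12500·11.00) / 2200 = 224.8 µg/L.

225 µg/L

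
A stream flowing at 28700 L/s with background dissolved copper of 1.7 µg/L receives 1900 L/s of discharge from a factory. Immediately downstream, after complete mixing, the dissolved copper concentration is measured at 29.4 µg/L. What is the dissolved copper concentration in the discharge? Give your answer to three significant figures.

Mass balance: 28700·1.700 + 1900·Cₑ = 30600·29.40
→ Cₑ = (30600·29.40 − 28700·1.700) / 1900 = 447.8 µg/L.

448 µg/L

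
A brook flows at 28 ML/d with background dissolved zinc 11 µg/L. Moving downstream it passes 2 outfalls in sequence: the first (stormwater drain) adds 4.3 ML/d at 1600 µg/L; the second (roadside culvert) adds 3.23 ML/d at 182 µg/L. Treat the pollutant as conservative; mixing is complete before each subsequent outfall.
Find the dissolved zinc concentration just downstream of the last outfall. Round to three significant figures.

219 µg/L

Below outfall 1: Q → 32.30 ML/d, C = (28.00·11.00 + 4.300·1600)/32.30 = 222.5 µg/L.
Below outfall 2: Q → 35.53 ML/d, C = (32.30·222.5 + 3.230·182.0)/35.53 = 218.9 µg/L.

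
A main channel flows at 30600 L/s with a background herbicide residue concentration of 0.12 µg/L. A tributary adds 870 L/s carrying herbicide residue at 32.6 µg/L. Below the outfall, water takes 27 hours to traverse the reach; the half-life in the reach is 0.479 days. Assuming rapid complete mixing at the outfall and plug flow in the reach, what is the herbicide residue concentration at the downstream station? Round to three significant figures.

0.200 µg/L

Mixed concentration C = ΣQC/ΣQ = (30600·0.1200 + 870.0·32.60) / 31470 = 32030/31470 = 1.018 µg/L.
Half-life 0.479 d → k = ln 2 / 0.479 = 1.447 d⁻¹.
After decay, C = 1.018 × e^(−kt) = 1.018 × 0.1963 = 0.1998 µg/L.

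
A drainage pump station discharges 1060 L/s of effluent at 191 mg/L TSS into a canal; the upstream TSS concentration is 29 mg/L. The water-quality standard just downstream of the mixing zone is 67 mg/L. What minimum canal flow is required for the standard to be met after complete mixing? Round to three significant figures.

3460 L/s

Set C_mix = 67: (Q·29.00 + 1060·191.0) / (Q + 1060) = 67
→ Q = 1060·(191.0 − 67)/(67 − 29.00) = 3459 L/s.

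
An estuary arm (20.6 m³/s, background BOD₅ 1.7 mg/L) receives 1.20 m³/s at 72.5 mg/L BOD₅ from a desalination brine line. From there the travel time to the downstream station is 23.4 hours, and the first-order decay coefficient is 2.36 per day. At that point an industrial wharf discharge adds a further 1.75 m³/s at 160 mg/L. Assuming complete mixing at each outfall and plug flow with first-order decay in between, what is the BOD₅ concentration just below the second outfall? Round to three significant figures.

After mixing, C = (20.60·1.700 + 1.200·72.50) / 21.80 = 122.0/21.80 = 5.597 mg/L; combined flow 21.80 m³/s.
Decay over the reach: 5.597·exp(−kt) = 5.597·0.1002 = 0.5606 mg/L.
At the second outfall, C = (21.80·0.5606 + 1.750·160.0) / (21.80 + 1.750) = 12.41 mg/L.

12.4 mg/L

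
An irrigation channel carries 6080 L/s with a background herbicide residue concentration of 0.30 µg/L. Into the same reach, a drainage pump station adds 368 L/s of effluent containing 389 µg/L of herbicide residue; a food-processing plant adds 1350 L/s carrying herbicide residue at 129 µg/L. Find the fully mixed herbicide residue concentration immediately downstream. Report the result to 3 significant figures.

40.9 µg/L

Conservation of mass: C = (6080·0.3000 + 368.0·389.0 + 1350·129.0) / 7798 = 319100/7798 = 40.92 µg/L.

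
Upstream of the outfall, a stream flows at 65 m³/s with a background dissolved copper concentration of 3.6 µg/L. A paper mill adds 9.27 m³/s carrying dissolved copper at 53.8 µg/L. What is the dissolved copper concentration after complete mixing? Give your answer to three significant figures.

Mixed concentration C = ΣQC/ΣQ = (65.00·3.600 + 9.270·53.80) / 74.27 = 732.7/74.27 = 9.866 µg/L.

9.87 µg/L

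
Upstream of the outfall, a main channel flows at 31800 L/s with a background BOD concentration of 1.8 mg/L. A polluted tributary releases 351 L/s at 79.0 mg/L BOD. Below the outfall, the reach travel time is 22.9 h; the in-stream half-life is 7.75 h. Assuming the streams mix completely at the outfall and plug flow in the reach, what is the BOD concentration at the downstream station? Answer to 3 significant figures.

Conservation of mass: C = (31800·1.800 + 351.0·79.00) / 32150 = 84970/32150 = 2.643 mg/L.
Half-life 7.75 h → k = ln 2 / 7.75 = 0.08944 h⁻¹ = 2.147 d⁻¹.
Applying C = C₀e^(−kt): 2.643 × 0.1290 = 0.3409 mg/L.

0.341 mg/L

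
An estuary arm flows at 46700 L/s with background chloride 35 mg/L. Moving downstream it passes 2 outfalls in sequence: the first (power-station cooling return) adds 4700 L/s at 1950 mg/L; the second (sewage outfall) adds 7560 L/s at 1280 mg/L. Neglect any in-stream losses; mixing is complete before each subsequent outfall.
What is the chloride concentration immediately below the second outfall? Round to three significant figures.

Below outfall 1: Q → 51400 L/s, C = (46700·35.00 + 4700·1950)/51400 = 210.1 mg/L.
Below outfall 2: Q → 58960 L/s, C = (51400·210.1 + 7560·1280)/58960 = 347.3 mg/L.

347 mg/L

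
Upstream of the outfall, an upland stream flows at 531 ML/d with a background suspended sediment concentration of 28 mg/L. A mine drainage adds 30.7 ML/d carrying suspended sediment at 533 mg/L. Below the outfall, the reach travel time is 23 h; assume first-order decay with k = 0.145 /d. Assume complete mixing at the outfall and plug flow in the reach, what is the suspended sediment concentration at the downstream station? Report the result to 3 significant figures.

Mass balance: C = (531.0·28.00 + 30.70·533.0) / 561.7 = 31230/561.7 = 55.60 mg/L.
After decay, C = 55.60 × e^(−kt) = 55.60 × 0.8703 = 48.39 mg/L.

48.4 mg/L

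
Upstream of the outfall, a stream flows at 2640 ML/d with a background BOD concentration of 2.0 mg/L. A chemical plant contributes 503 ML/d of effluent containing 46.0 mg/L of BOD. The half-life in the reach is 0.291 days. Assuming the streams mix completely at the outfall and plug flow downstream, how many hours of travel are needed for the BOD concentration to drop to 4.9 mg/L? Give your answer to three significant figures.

Conservation of mass: C = (2640·2.000 + 503.0·46.00) / 3143 = 28420/3143 = 9.042 mg/L.
Half-life 0.291 d → k = ln 2 / 0.291 = 2.382 d⁻¹.
9.042·exp(−k·t) = 4.9 → t = ln(9.042/4.9)/k = 22220 s = 6.173 h.

6.17 h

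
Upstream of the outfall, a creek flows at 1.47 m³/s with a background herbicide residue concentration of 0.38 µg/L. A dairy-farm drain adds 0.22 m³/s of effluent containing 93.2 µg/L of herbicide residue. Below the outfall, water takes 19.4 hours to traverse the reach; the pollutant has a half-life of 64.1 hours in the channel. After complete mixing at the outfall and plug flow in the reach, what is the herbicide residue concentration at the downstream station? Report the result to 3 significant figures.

10.1 µg/L

Mixed concentration C = ΣQC/ΣQ = (1.470·0.3800 + 0.2200·93.20) / 1.690 = 21.06/1.690 = 12.46 µg/L.
Half-life 64.1 h → k = ln 2 / 64.1 = 0.01081 h⁻¹ = 0.2595 d⁻¹.
After decay, C = 12.46 × e^(−kt) = 12.46 × 0.8108 = 10.10 µg/L.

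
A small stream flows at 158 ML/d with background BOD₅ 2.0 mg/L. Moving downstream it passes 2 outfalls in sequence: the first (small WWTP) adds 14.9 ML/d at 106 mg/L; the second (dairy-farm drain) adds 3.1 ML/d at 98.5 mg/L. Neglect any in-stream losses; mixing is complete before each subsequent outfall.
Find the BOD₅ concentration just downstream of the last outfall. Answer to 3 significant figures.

12.5 mg/L

After outfall 1: Q = 158.0 + 14.90 = 172.9 ML/d; C = (158.0·2.000 + 14.90·106.0)/172.9 = 10.96 mg/L.
After outfall 2: Q = 172.9 + 3.100 = 176.0 ML/d; C = (172.9·10.96 + 3.100·98.50)/176.0 = 12.50 mg/L.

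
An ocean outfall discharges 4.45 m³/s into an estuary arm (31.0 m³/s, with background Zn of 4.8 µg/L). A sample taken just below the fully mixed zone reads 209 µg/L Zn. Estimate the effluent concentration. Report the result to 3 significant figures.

Mass balance: 31.00·4.800 + 4.450·Cₑ = 35.45·209.0
→ Cₑ = (35.45·209.0 − 31.00·4.800) / 4.450 = 1632 µg/L.

1630 µg/L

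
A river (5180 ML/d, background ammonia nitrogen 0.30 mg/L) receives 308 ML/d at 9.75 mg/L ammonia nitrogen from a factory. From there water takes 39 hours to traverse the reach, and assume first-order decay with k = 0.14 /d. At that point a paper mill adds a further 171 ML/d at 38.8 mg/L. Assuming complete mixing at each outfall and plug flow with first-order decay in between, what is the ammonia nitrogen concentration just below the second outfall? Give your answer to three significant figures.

1.81 mg/L

After mixing, C = (5180·0.3000 + 308.0·9.750) / 5488 = 4557/5488 = 0.8304 mg/L; combined flow 5488 ML/d.
Applying C = C₀e^(−kt): 0.8304 × 0.7965 = 0.6614 mg/L.
Second outfall: C = (5488·0.6614 + 171.0·38.80)/5659 = 1.814 mg/L.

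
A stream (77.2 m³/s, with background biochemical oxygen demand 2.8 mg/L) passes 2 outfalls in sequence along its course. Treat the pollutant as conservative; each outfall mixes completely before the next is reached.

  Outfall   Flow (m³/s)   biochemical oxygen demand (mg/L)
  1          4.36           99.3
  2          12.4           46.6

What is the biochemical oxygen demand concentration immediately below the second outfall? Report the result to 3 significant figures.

After outfall 1: Q = 77.20 + 4.360 = 81.56 m³/s; C = (77.20·2.800 + 4.360·99.30)/81.56 = 7.959 mg/L.
After outfall 2: Q = 81.56 + 12.40 = 93.96 m³/s; C = (81.56·7.959 + 12.40·46.60)/93.96 = 13.06 mg/L.

13.1 mg/L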